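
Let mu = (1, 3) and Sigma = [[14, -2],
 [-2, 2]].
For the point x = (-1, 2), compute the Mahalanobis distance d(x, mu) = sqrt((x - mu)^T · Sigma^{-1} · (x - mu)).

Step 1 — centre the observation: (x - mu) = (-2, -1).

Step 2 — invert Sigma. det(Sigma) = 14·2 - (-2)² = 24.
  Sigma^{-1} = (1/det) · [[d, -b], [-b, a]] = [[0.0833, 0.0833],
 [0.0833, 0.5833]].

Step 3 — form the quadratic (x - mu)^T · Sigma^{-1} · (x - mu):
  Sigma^{-1} · (x - mu) = (-0.25, -0.75).
  (x - mu)^T · [Sigma^{-1} · (x - mu)] = (-2)·(-0.25) + (-1)·(-0.75) = 1.25.

Step 4 — take square root: d = √(1.25) ≈ 1.118.

d(x, mu) = √(1.25) ≈ 1.118


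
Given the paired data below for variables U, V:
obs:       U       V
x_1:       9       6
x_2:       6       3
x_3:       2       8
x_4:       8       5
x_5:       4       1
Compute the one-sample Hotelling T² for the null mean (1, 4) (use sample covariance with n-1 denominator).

Step 1 — sample mean vector:
  mean(U) = (9 + 6 + 2 + 8 + 4) / 5 = 29/5 = 5.8
  mean(V) = (6 + 3 + 8 + 5 + 1) / 5 = 23/5 = 4.6
  x̄ = (5.8, 4.6),  deviation x̄ - mu_0 = (5.8, 4.6) - (1, 4) = (4.8, 0.6).

Step 2 — sample covariance matrix, S[i,j] = (1/(n-1)) · Σ_k (x_{k,i} - mean_i) · (x_{k,j} - mean_j), divisor n-1 = 4:
  S[U,U] = ((3.2)·(3.2) + (0.2)·(0.2) + (-3.8)·(-3.8) + (2.2)·(2.2) + (-1.8)·(-1.8)) / 4 = 32.8/4 = 8.2
  S[U,V] = ((3.2)·(1.4) + (0.2)·(-1.6) + (-3.8)·(3.4) + (2.2)·(0.4) + (-1.8)·(-3.6)) / 4 = -1.4/4 = -0.35
  S[V,V] = ((1.4)·(1.4) + (-1.6)·(-1.6) + (3.4)·(3.4) + (0.4)·(0.4) + (-3.6)·(-3.6)) / 4 = 29.2/4 = 7.3
  S = [[8.2, -0.35],
 [-0.35, 7.3]].

Step 3 — invert S. det(S) = 8.2·7.3 - (-0.35)² = 59.7375.
  S^{-1} = (1/det) · [[d, -b], [-b, a]] = [[0.1222, 0.0059],
 [0.0059, 0.1373]].

Step 4 — quadratic form (x̄ - mu_0)^T · S^{-1} · (x̄ - mu_0):
  S^{-1} · (x̄ - mu_0) = (0.5901, 0.1105),
  (x̄ - mu_0)^T · [...] = (4.8)·(0.5901) + (0.6)·(0.1105) = 2.8987.

Step 5 — scale by n: T² = 5 · 2.8987 = 14.4934.

T² ≈ 14.4934


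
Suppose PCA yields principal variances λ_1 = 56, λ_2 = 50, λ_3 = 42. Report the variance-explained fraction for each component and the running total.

Step 1 — total variance = trace(Sigma) = Σ λ_i = 56 + 50 + 42 = 148.

Step 2 — fraction explained by component i = λ_i / Σ λ:
  PC1: 56/148 = 0.3784
  PC2: 50/148 = 0.3378
  PC3: 42/148 = 0.2838

Step 3 — cumulative fraction after k components = (λ_1 + ... + λ_k) / Σ λ:
  k = 1: 56/148 = 0.3784
  k = 2: (56 + 50)/148 = 106/148 = 0.7162
  k = 3: (56 + 50 + 42)/148 = 148/148 = 1

Summary (fraction, with percent):

explained: PC1 0.3784 (37.84%), PC2 0.3378 (33.78%), PC3 0.2838 (28.38%);  cumulative: 0.3784, 0.7162, 1


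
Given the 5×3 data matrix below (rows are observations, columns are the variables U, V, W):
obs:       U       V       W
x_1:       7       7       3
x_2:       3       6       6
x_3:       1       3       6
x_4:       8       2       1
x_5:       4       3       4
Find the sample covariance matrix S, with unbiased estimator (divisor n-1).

Step 1 — column means:
  mean(U) = (7 + 3 + 1 + 8 + 4) / 5 = 23/5 = 4.6
  mean(V) = (7 + 6 + 3 + 2 + 3) / 5 = 21/5 = 4.2
  mean(W) = (3 + 6 + 6 + 1 + 4) / 5 = 20/5 = 4

Step 2 — sample covariance S[i,j] = (1/(n-1)) · Σ_k (x_{k,i} - mean_i) · (x_{k,j} - mean_j), with n-1 = 4.
  S[U,U] = ((2.4)·(2.4) + (-1.6)·(-1.6) + (-3.6)·(-3.6) + (3.4)·(3.4) + (-0.6)·(-0.6)) / 4 = 33.2/4 = 8.3
  S[U,V] = ((2.4)·(2.8) + (-1.6)·(1.8) + (-3.6)·(-1.2) + (3.4)·(-2.2) + (-0.6)·(-1.2)) / 4 = 1.4/4 = 0.35
  S[U,W] = ((2.4)·(-1) + (-1.6)·(2) + (-3.6)·(2) + (3.4)·(-3) + (-0.6)·(0)) / 4 = -23/4 = -5.75
  S[V,V] = ((2.8)·(2.8) + (1.8)·(1.8) + (-1.2)·(-1.2) + (-2.2)·(-2.2) + (-1.2)·(-1.2)) / 4 = 18.8/4 = 4.7
  S[V,W] = ((2.8)·(-1) + (1.8)·(2) + (-1.2)·(2) + (-2.2)·(-3) + (-1.2)·(0)) / 4 = 5/4 = 1.25
  S[W,W] = ((-1)·(-1) + (2)·(2) + (2)·(2) + (-3)·(-3) + (0)·(0)) / 4 = 18/4 = 4.5

S is symmetric (S[j,i] = S[i,j]). Assembling:

S = [[8.3, 0.35, -5.75],
 [0.35, 4.7, 1.25],
 [-5.75, 1.25, 4.5]]


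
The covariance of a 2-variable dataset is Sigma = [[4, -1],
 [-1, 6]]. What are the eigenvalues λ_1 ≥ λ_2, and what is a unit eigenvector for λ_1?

Step 1 — characteristic polynomial of 2×2 Sigma:
  det(Sigma - λI) = λ² - trace · λ + det = 0.
  trace = 4 + 6 = 10, det = 4·6 - (-1)² = 23.
Step 2 — discriminant:
  Δ = trace² - 4·det = 100 - 92 = 8.
Step 3 — eigenvalues:
  λ = (trace ± √Δ)/2 = (10 ± 2.8284)/2,
  λ_1 = 6.4142,  λ_2 = 3.5858.

Step 4 — unit eigenvector for λ_1: solve (Sigma - λ_1 I)v = 0. First row:
  (4 - 6.4142)·v_x + (-1)·v_y = 0, i.e. (-2.4142)·v_x + (-1)·v_y = 0,
  so v ∝ (b, λ_1 - a) = (-1, 2.4142); multiply by -1 so the first entry is positive: u = (1, -2.4142).
  ||u|| = √((1)² + (-2.4142)²) = √(6.8284) ≈ 2.6131,
  v_1 = u/||u|| ≈ (0.3827, -0.9239) (||v_1|| = 1).

λ_1 = 6.4142,  λ_2 = 3.5858;  v_1 ≈ (0.3827, -0.9239)


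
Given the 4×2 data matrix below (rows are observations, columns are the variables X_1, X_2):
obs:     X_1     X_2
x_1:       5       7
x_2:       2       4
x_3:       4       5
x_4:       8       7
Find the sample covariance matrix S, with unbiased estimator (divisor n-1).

Step 1 — column means:
  mean(X_1) = (5 + 2 + 4 + 8) / 4 = 19/4 = 4.75
  mean(X_2) = (7 + 4 + 5 + 7) / 4 = 23/4 = 5.75

Step 2 — sample covariance S[i,j] = (1/(n-1)) · Σ_k (x_{k,i} - mean_i) · (x_{k,j} - mean_j), with n-1 = 3.
  S[X_1,X_1] = ((0.25)·(0.25) + (-2.75)·(-2.75) + (-0.75)·(-0.75) + (3.25)·(3.25)) / 3 = 18.75/3 = 6.25
  S[X_1,X_2] = ((0.25)·(1.25) + (-2.75)·(-1.75) + (-0.75)·(-0.75) + (3.25)·(1.25)) / 3 = 9.75/3 = 3.25
  S[X_2,X_2] = ((1.25)·(1.25) + (-1.75)·(-1.75) + (-0.75)·(-0.75) + (1.25)·(1.25)) / 3 = 6.75/3 = 2.25

S is symmetric (S[j,i] = S[i,j]). Assembling:

S = [[6.25, 3.25],
 [3.25, 2.25]]


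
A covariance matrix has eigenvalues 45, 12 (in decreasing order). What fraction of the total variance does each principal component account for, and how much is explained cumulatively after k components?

Step 1 — total variance = trace(Sigma) = Σ λ_i = 45 + 12 = 57.

Step 2 — fraction explained by component i = λ_i / Σ λ:
  PC1: 45/57 = 0.7895
  PC2: 12/57 = 0.2105

Step 3 — cumulative fraction after k components = (λ_1 + ... + λ_k) / Σ λ:
  k = 1: 45/57 = 0.7895
  k = 2: (45 + 12)/57 = 57/57 = 1

Summary (fraction, with percent):

explained: PC1 0.7895 (78.95%), PC2 0.2105 (21.05%);  cumulative: 0.7895, 1


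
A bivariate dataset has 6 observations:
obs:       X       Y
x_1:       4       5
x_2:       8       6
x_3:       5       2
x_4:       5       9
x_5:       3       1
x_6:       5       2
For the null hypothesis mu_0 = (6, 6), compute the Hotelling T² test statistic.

Step 1 — sample mean vector:
  mean(X) = (4 + 8 + 5 + 5 + 3 + 5) / 6 = 30/6 = 5
  mean(Y) = (5 + 6 + 2 + 9 + 1 + 2) / 6 = 25/6 = 4.1667
  x̄ = (5, 4.1667),  deviation x̄ - mu_0 = (5, 4.1667) - (6, 6) = (-1, -1.8333).

Step 2 — sample covariance matrix, S[i,j] = (1/(n-1)) · Σ_k (x_{k,i} - mean_i) · (x_{k,j} - mean_j), divisor n-1 = 5:
  S[X,X] = ((-1)·(-1) + (3)·(3) + (0)·(0) + (0)·(0) + (-2)·(-2) + (0)·(0)) / 5 = 14/5 = 2.8
  S[X,Y] = ((-1)·(0.8333) + (3)·(1.8333) + (0)·(-2.1667) + (0)·(4.8333) + (-2)·(-3.1667) + (0)·(-2.1667)) / 5 = 11/5 = 2.2
  S[Y,Y] = ((0.8333)·(0.8333) + (1.8333)·(1.8333) + (-2.1667)·(-2.1667) + (4.8333)·(4.8333) + (-3.1667)·(-3.1667) + (-2.1667)·(-2.1667)) / 5 = 46.8333/5 = 9.3667
  S = [[2.8, 2.2],
 [2.2, 9.3667]].

Step 3 — invert S. det(S) = 2.8·9.3667 - (2.2)² = 21.3867.
  S^{-1} = (1/det) · [[d, -b], [-b, a]] = [[0.438, -0.1029],
 [-0.1029, 0.1309]].

Step 4 — quadratic form (x̄ - mu_0)^T · S^{-1} · (x̄ - mu_0):
  S^{-1} · (x̄ - mu_0) = (-0.2494, -0.1372),
  (x̄ - mu_0)^T · [...] = (-1)·(-0.2494) + (-1.8333)·(-0.1372) = 0.5008.

Step 5 — scale by n: T² = 6 · 0.5008 = 3.005.

T² ≈ 3.005


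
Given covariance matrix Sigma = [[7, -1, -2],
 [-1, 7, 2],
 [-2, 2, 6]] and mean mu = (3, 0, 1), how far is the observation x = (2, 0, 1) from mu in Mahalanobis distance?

Step 1 — centre the observation: (x - mu) = (-1, 0, 0).

Step 2 — invert Sigma (cofactor / det for 3×3, or solve directly):
  Sigma^{-1} = [[0.1583, 0.0083, 0.05],
 [0.0083, 0.1583, -0.05],
 [0.05, -0.05, 0.2]].

Step 3 — form the quadratic (x - mu)^T · Sigma^{-1} · (x - mu):
  Sigma^{-1} · (x - mu) = (-0.1583, -0.0083, -0.05).
  (x - mu)^T · [Sigma^{-1} · (x - mu)] = (-1)·(-0.1583) + (0)·(-0.0083) + (0)·(-0.05) = 0.1583.

Step 4 — take square root: d = √(0.1583) ≈ 0.3979.

d(x, mu) = √(0.1583) ≈ 0.3979


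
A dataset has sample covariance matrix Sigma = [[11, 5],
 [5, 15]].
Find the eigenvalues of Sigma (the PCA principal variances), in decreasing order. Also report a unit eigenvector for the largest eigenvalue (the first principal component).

Step 1 — characteristic polynomial of 2×2 Sigma:
  det(Sigma - λI) = λ² - trace · λ + det = 0.
  trace = 11 + 15 = 26, det = 11·15 - (5)² = 140.
Step 2 — discriminant:
  Δ = trace² - 4·det = 676 - 560 = 116.
Step 3 — eigenvalues:
  λ = (trace ± √Δ)/2 = (26 ± 10.7703)/2,
  λ_1 = 18.3852,  λ_2 = 7.6148.

Step 4 — unit eigenvector for λ_1: solve (Sigma - λ_1 I)v = 0. First row:
  (11 - 18.3852)·v_x + (5)·v_y = 0, i.e. (-7.3852)·v_x + (5)·v_y = 0,
  so v ∝ (b, λ_1 - a) = (5, 7.3852) = u.
  ||u|| = √((5)² + (7.3852)²) = √(79.5407) ≈ 8.9186,
  v_1 = u/||u|| ≈ (0.5606, 0.8281) (||v_1|| = 1).

λ_1 = 18.3852,  λ_2 = 7.6148;  v_1 ≈ (0.5606, 0.8281)


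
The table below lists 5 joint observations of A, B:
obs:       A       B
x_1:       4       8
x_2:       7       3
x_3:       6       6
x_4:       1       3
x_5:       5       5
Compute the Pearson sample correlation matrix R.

Step 1 — column means:
  mean(A) = (4 + 7 + 6 + 1 + 5) / 5 = 23/5 = 4.6
  mean(B) = (8 + 3 + 6 + 3 + 5) / 5 = 25/5 = 5

Step 2 — sample variances and covariances s[i,j] = (1/(n-1)) · Σ_k (x_{k,i} - mean_i) · (x_{k,j} - mean_j), with n-1 = 4:
  s[A,A] = ((-0.6)·(-0.6) + (2.4)·(2.4) + (1.4)·(1.4) + (-3.6)·(-3.6) + (0.4)·(0.4)) / 4 = 21.2/4 = 5.3
  s[A,B] = ((-0.6)·(3) + (2.4)·(-2) + (1.4)·(1) + (-3.6)·(-2) + (0.4)·(0)) / 4 = 2/4 = 0.5
  s[B,B] = ((3)·(3) + (-2)·(-2) + (1)·(1) + (-2)·(-2) + (0)·(0)) / 4 = 18/4 = 4.5
  Sample standard deviations s_i = √(s[i,i]):
  s(A) = √(5.3) = 2.3022
  s(B) = √(4.5) = 2.1213

Step 3 — r_{ij} = s_{ij} / (s_i · s_j):
  r[A,A] = 1 (diagonal).
  r[A,B] = 0.5 / (2.3022 · 2.1213) = 0.5 / 4.8836 = 0.1024
  r[B,B] = 1 (diagonal).

R is symmetric with unit diagonal. Assembling:

R = [[1, 0.1024],
 [0.1024, 1]]


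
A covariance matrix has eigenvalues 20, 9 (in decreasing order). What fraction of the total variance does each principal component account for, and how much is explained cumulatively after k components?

Step 1 — total variance = trace(Sigma) = Σ λ_i = 20 + 9 = 29.

Step 2 — fraction explained by component i = λ_i / Σ λ:
  PC1: 20/29 = 0.6897
  PC2: 9/29 = 0.3103

Step 3 — cumulative fraction after k components = (λ_1 + ... + λ_k) / Σ λ:
  k = 1: 20/29 = 0.6897
  k = 2: (20 + 9)/29 = 29/29 = 1

Summary (fraction, with percent):

explained: PC1 0.6897 (68.97%), PC2 0.3103 (31.03%);  cumulative: 0.6897, 1


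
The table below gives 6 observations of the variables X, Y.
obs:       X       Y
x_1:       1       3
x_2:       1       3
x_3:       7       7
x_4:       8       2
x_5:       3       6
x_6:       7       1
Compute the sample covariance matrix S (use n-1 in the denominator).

Step 1 — column means:
  mean(X) = (1 + 1 + 7 + 8 + 3 + 7) / 6 = 27/6 = 4.5
  mean(Y) = (3 + 3 + 7 + 2 + 6 + 1) / 6 = 22/6 = 3.6667

Step 2 — sample covariance S[i,j] = (1/(n-1)) · Σ_k (x_{k,i} - mean_i) · (x_{k,j} - mean_j), with n-1 = 5.
  S[X,X] = ((-3.5)·(-3.5) + (-3.5)·(-3.5) + (2.5)·(2.5) + (3.5)·(3.5) + (-1.5)·(-1.5) + (2.5)·(2.5)) / 5 = 51.5/5 = 10.3
  S[X,Y] = ((-3.5)·(-0.6667) + (-3.5)·(-0.6667) + (2.5)·(3.3333) + (3.5)·(-1.6667) + (-1.5)·(2.3333) + (2.5)·(-2.6667)) / 5 = -3/5 = -0.6
  S[Y,Y] = ((-0.6667)·(-0.6667) + (-0.6667)·(-0.6667) + (3.3333)·(3.3333) + (-1.6667)·(-1.6667) + (2.3333)·(2.3333) + (-2.6667)·(-2.6667)) / 5 = 27.3333/5 = 5.4667

S is symmetric (S[j,i] = S[i,j]). Assembling:

S = [[10.3, -0.6],
 [-0.6, 5.4667]]


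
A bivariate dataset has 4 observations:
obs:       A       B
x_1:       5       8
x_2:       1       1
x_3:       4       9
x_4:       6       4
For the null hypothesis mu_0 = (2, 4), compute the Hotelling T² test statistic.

Step 1 — sample mean vector:
  mean(A) = (5 + 1 + 4 + 6) / 4 = 16/4 = 4
  mean(B) = (8 + 1 + 9 + 4) / 4 = 22/4 = 5.5
  x̄ = (4, 5.5),  deviation x̄ - mu_0 = (4, 5.5) - (2, 4) = (2, 1.5).

Step 2 — sample covariance matrix, S[i,j] = (1/(n-1)) · Σ_k (x_{k,i} - mean_i) · (x_{k,j} - mean_j), divisor n-1 = 3:
  S[A,A] = ((1)·(1) + (-3)·(-3) + (0)·(0) + (2)·(2)) / 3 = 14/3 = 4.6667
  S[A,B] = ((1)·(2.5) + (-3)·(-4.5) + (0)·(3.5) + (2)·(-1.5)) / 3 = 13/3 = 4.3333
  S[B,B] = ((2.5)·(2.5) + (-4.5)·(-4.5) + (3.5)·(3.5) + (-1.5)·(-1.5)) / 3 = 41/3 = 13.6667
  S = [[4.6667, 4.3333],
 [4.3333, 13.6667]].

Step 3 — invert S. det(S) = 4.6667·13.6667 - (4.3333)² = 45.
  S^{-1} = (1/det) · [[d, -b], [-b, a]] = [[0.3037, -0.0963],
 [-0.0963, 0.1037]].

Step 4 — quadratic form (x̄ - mu_0)^T · S^{-1} · (x̄ - mu_0):
  S^{-1} · (x̄ - mu_0) = (0.463, -0.037),
  (x̄ - mu_0)^T · [...] = (2)·(0.463) + (1.5)·(-0.037) = 0.8704.

Step 5 — scale by n: T² = 4 · 0.8704 = 3.4815.

T² ≈ 3.4815


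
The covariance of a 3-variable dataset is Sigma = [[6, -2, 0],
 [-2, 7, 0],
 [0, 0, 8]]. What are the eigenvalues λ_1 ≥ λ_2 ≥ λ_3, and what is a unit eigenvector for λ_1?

Step 1 — characteristic polynomial p(λ) = det(λI - Sigma) = λ³ - tr·λ² + c_1·λ - det, where tr = trace, c_1 = sum of the principal 2×2 minors, det = det(Sigma):
  tr = 6 + 7 + 8 = 21,
  c_1 = (6·7 - (-2)²) + (6·8 - (0)²) + (7·8 - (0)²) = 38 + 48 + 56 = 142,
  det = 6·(7·8 - (0)²) - (-2)·((-2)·8 - (0)·(0)) + (0)·((-2)·(0) - 7·(0)) = 6·(56) - (-2)·(-16) + (0)·(0) = 304.
  So p(λ) = λ³ - 21λ² + 142λ - 304.
Step 2 — look for an integer root (rational root theorem: any rational root is an integer divisor of 304). Testing λ = 8:
  p(8) = 512 - 1344 + 1136 - 304 = 0  ✓
  Dividing out (λ - 8): p(λ) = (λ - 8)(λ² - 13λ + 38).
Step 3 — remaining eigenvalues from the quadratic λ² - 13λ + 38 = 0:
  Δ = 13² - 4·38 = 169 - 152 = 17,  λ = (13 ± √17)/2 = (13 ± 4.1231)/2 ≈ 8.5616 or 4.4384.
  Sorted: λ_1 = 8.5616,  λ_2 = 8,  λ_3 = 4.4384  (check: sum = 21 = tr ✓).

Step 4 — unit eigenvector for λ_1 ≈ 8.5616: v spans the null space of (Sigma - λ_1 I), whose rows are
  r_1 = (-2.5616, -2, 0),  r_2 = (-2, -1.5616, 0),  r_3 = (0, 0, -0.5616).
  v is orthogonal to every row, so take v ∝ r_1 × r_3 = ((-2)·(-0.5616) - (0)·(0), (0)·(0) - (-2.5616)·(-0.5616), (-2.5616)·(0) - (-2)·(0)) ≈ (1.1231, -1.4384, 0).
  Let u = (1.1231, -1.4384, 0).
  ||u|| = √((1.1231)² + (-1.4384)² + (0)²) = √(3.3305) ≈ 1.825,  v_1 = u/||u|| ≈ (0.6154, -0.7882, 0) (||v_1|| = 1).

λ_1 = 8.5616,  λ_2 = 8,  λ_3 = 4.4384;  v_1 ≈ (0.6154, -0.7882, 0)


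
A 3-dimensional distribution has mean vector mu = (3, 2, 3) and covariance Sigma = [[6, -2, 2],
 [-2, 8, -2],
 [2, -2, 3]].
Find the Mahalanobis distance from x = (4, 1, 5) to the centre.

Step 1 — centre the observation: (x - mu) = (1, -1, 2).

Step 2 — invert Sigma (cofactor / det for 3×3, or solve directly):
  Sigma^{-1} = [[0.2174, 0.0217, -0.1304],
 [0.0217, 0.1522, 0.087],
 [-0.1304, 0.087, 0.4783]].

Step 3 — form the quadratic (x - mu)^T · Sigma^{-1} · (x - mu):
  Sigma^{-1} · (x - mu) = (-0.0652, 0.0435, 0.7391).
  (x - mu)^T · [Sigma^{-1} · (x - mu)] = (1)·(-0.0652) + (-1)·(0.0435) + (2)·(0.7391) = 1.3696.

Step 4 — take square root: d = √(1.3696) ≈ 1.1703.

d(x, mu) = √(1.3696) ≈ 1.1703


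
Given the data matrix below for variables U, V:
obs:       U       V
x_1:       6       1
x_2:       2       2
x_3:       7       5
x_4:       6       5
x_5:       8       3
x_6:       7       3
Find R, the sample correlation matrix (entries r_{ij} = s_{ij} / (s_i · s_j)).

Step 1 — column means:
  mean(U) = (6 + 2 + 7 + 6 + 8 + 7) / 6 = 36/6 = 6
  mean(V) = (1 + 2 + 5 + 5 + 3 + 3) / 6 = 19/6 = 3.1667

Step 2 — sample variances and covariances s[i,j] = (1/(n-1)) · Σ_k (x_{k,i} - mean_i) · (x_{k,j} - mean_j), with n-1 = 5:
  s[U,U] = ((0)·(0) + (-4)·(-4) + (1)·(1) + (0)·(0) + (2)·(2) + (1)·(1)) / 5 = 22/5 = 4.4
  s[U,V] = ((0)·(-2.1667) + (-4)·(-1.1667) + (1)·(1.8333) + (0)·(1.8333) + (2)·(-0.1667) + (1)·(-0.1667)) / 5 = 6/5 = 1.2
  s[V,V] = ((-2.1667)·(-2.1667) + (-1.1667)·(-1.1667) + (1.8333)·(1.8333) + (1.8333)·(1.8333) + (-0.1667)·(-0.1667) + (-0.1667)·(-0.1667)) / 5 = 12.8333/5 = 2.5667
  Sample standard deviations s_i = √(s[i,i]):
  s(U) = √(4.4) = 2.0976
  s(V) = √(2.5667) = 1.6021

Step 3 — r_{ij} = s_{ij} / (s_i · s_j):
  r[U,U] = 1 (diagonal).
  r[U,V] = 1.2 / (2.0976 · 1.6021) = 1.2 / 3.3606 = 0.3571
  r[V,V] = 1 (diagonal).

R is symmetric with unit diagonal. Assembling:

R = [[1, 0.3571],
 [0.3571, 1]]


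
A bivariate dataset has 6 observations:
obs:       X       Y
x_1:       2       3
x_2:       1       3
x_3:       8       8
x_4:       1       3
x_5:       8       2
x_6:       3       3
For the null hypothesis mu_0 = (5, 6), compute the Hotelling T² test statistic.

Step 1 — sample mean vector:
  mean(X) = (2 + 1 + 8 + 1 + 8 + 3) / 6 = 23/6 = 3.8333
  mean(Y) = (3 + 3 + 8 + 3 + 2 + 3) / 6 = 22/6 = 3.6667
  x̄ = (3.8333, 3.6667),  deviation x̄ - mu_0 = (3.8333, 3.6667) - (5, 6) = (-1.1667, -2.3333).

Step 2 — sample covariance matrix, S[i,j] = (1/(n-1)) · Σ_k (x_{k,i} - mean_i) · (x_{k,j} - mean_j), divisor n-1 = 5:
  S[X,X] = ((-1.8333)·(-1.8333) + (-2.8333)·(-2.8333) + (4.1667)·(4.1667) + (-2.8333)·(-2.8333) + (4.1667)·(4.1667) + (-0.8333)·(-0.8333)) / 5 = 54.8333/5 = 10.9667
  S[X,Y] = ((-1.8333)·(-0.6667) + (-2.8333)·(-0.6667) + (4.1667)·(4.3333) + (-2.8333)·(-0.6667) + (4.1667)·(-1.6667) + (-0.8333)·(-0.6667)) / 5 = 16.6667/5 = 3.3333
  S[Y,Y] = ((-0.6667)·(-0.6667) + (-0.6667)·(-0.6667) + (4.3333)·(4.3333) + (-0.6667)·(-0.6667) + (-1.6667)·(-1.6667) + (-0.6667)·(-0.6667)) / 5 = 23.3333/5 = 4.6667
  S = [[10.9667, 3.3333],
 [3.3333, 4.6667]].

Step 3 — invert S. det(S) = 10.9667·4.6667 - (3.3333)² = 40.0667.
  S^{-1} = (1/det) · [[d, -b], [-b, a]] = [[0.1165, -0.0832],
 [-0.0832, 0.2737]].

Step 4 — quadratic form (x̄ - mu_0)^T · S^{-1} · (x̄ - mu_0):
  S^{-1} · (x̄ - mu_0) = (0.0582, -0.5416),
  (x̄ - mu_0)^T · [...] = (-1.1667)·(0.0582) + (-2.3333)·(-0.5416) = 1.1958.

Step 5 — scale by n: T² = 6 · 1.1958 = 7.1747.

T² ≈ 7.1747


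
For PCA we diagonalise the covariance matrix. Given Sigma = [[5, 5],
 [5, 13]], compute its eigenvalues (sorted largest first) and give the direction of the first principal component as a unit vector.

Step 1 — characteristic polynomial of 2×2 Sigma:
  det(Sigma - λI) = λ² - trace · λ + det = 0.
  trace = 5 + 13 = 18, det = 5·13 - (5)² = 40.
Step 2 — discriminant:
  Δ = trace² - 4·det = 324 - 160 = 164.
Step 3 — eigenvalues:
  λ = (trace ± √Δ)/2 = (18 ± 12.8062)/2,
  λ_1 = 15.4031,  λ_2 = 2.5969.

Step 4 — unit eigenvector for λ_1: solve (Sigma - λ_1 I)v = 0. First row:
  (5 - 15.4031)·v_x + (5)·v_y = 0, i.e. (-10.4031)·v_x + (5)·v_y = 0,
  so v ∝ (b, λ_1 - a) = (5, 10.4031) = u.
  ||u|| = √((5)² + (10.4031)²) = √(133.225) ≈ 11.5423,
  v_1 = u/||u|| ≈ (0.4332, 0.9013) (||v_1|| = 1).

λ_1 = 15.4031,  λ_2 = 2.5969;  v_1 ≈ (0.4332, 0.9013)


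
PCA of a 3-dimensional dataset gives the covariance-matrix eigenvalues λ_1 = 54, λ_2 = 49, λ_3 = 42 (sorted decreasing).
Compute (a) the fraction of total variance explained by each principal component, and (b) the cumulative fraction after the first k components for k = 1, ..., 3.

Step 1 — total variance = trace(Sigma) = Σ λ_i = 54 + 49 + 42 = 145.

Step 2 — fraction explained by component i = λ_i / Σ λ:
  PC1: 54/145 = 0.3724
  PC2: 49/145 = 0.3379
  PC3: 42/145 = 0.2897

Step 3 — cumulative fraction after k components = (λ_1 + ... + λ_k) / Σ λ:
  k = 1: 54/145 = 0.3724
  k = 2: (54 + 49)/145 = 103/145 = 0.7103
  k = 3: (54 + 49 + 42)/145 = 145/145 = 1

Summary (fraction, with percent):

explained: PC1 0.3724 (37.24%), PC2 0.3379 (33.79%), PC3 0.2897 (28.97%);  cumulative: 0.3724, 0.7103, 1


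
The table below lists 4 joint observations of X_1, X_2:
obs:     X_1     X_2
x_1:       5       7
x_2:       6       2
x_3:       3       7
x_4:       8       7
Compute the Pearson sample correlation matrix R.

Step 1 — column means:
  mean(X_1) = (5 + 6 + 3 + 8) / 4 = 22/4 = 5.5
  mean(X_2) = (7 + 2 + 7 + 7) / 4 = 23/4 = 5.75

Step 2 — sample variances and covariances s[i,j] = (1/(n-1)) · Σ_k (x_{k,i} - mean_i) · (x_{k,j} - mean_j), with n-1 = 3:
  s[X_1,X_1] = ((-0.5)·(-0.5) + (0.5)·(0.5) + (-2.5)·(-2.5) + (2.5)·(2.5)) / 3 = 13/3 = 4.3333
  s[X_1,X_2] = ((-0.5)·(1.25) + (0.5)·(-3.75) + (-2.5)·(1.25) + (2.5)·(1.25)) / 3 = -2.5/3 = -0.8333
  s[X_2,X_2] = ((1.25)·(1.25) + (-3.75)·(-3.75) + (1.25)·(1.25) + (1.25)·(1.25)) / 3 = 18.75/3 = 6.25
  Sample standard deviations s_i = √(s[i,i]):
  s(X_1) = √(4.3333) = 2.0817
  s(X_2) = √(6.25) = 2.5

Step 3 — r_{ij} = s_{ij} / (s_i · s_j):
  r[X_1,X_1] = 1 (diagonal).
  r[X_1,X_2] = -0.8333 / (2.0817 · 2.5) = -0.8333 / 5.2042 = -0.1601
  r[X_2,X_2] = 1 (diagonal).

R is symmetric with unit diagonal. Assembling:

R = [[1, -0.1601],
 [-0.1601, 1]]


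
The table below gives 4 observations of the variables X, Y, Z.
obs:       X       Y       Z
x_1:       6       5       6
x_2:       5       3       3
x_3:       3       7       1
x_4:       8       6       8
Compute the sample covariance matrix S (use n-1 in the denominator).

Step 1 — column means:
  mean(X) = (6 + 5 + 3 + 8) / 4 = 22/4 = 5.5
  mean(Y) = (5 + 3 + 7 + 6) / 4 = 21/4 = 5.25
  mean(Z) = (6 + 3 + 1 + 8) / 4 = 18/4 = 4.5

Step 2 — sample covariance S[i,j] = (1/(n-1)) · Σ_k (x_{k,i} - mean_i) · (x_{k,j} - mean_j), with n-1 = 3.
  S[X,X] = ((0.5)·(0.5) + (-0.5)·(-0.5) + (-2.5)·(-2.5) + (2.5)·(2.5)) / 3 = 13/3 = 4.3333
  S[X,Y] = ((0.5)·(-0.25) + (-0.5)·(-2.25) + (-2.5)·(1.75) + (2.5)·(0.75)) / 3 = -1.5/3 = -0.5
  S[X,Z] = ((0.5)·(1.5) + (-0.5)·(-1.5) + (-2.5)·(-3.5) + (2.5)·(3.5)) / 3 = 19/3 = 6.3333
  S[Y,Y] = ((-0.25)·(-0.25) + (-2.25)·(-2.25) + (1.75)·(1.75) + (0.75)·(0.75)) / 3 = 8.75/3 = 2.9167
  S[Y,Z] = ((-0.25)·(1.5) + (-2.25)·(-1.5) + (1.75)·(-3.5) + (0.75)·(3.5)) / 3 = -0.5/3 = -0.1667
  S[Z,Z] = ((1.5)·(1.5) + (-1.5)·(-1.5) + (-3.5)·(-3.5) + (3.5)·(3.5)) / 3 = 29/3 = 9.6667

S is symmetric (S[j,i] = S[i,j]). Assembling:

S = [[4.3333, -0.5, 6.3333],
 [-0.5, 2.9167, -0.1667],
 [6.3333, -0.1667, 9.6667]]


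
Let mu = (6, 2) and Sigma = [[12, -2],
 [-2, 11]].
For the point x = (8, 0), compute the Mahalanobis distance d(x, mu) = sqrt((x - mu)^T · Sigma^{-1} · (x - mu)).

Step 1 — centre the observation: (x - mu) = (2, -2).

Step 2 — invert Sigma. det(Sigma) = 12·11 - (-2)² = 128.
  Sigma^{-1} = (1/det) · [[d, -b], [-b, a]] = [[0.0859, 0.0156],
 [0.0156, 0.0938]].

Step 3 — form the quadratic (x - mu)^T · Sigma^{-1} · (x - mu):
  Sigma^{-1} · (x - mu) = (0.1406, -0.1562).
  (x - mu)^T · [Sigma^{-1} · (x - mu)] = (2)·(0.1406) + (-2)·(-0.1562) = 0.5938.

Step 4 — take square root: d = √(0.5938) ≈ 0.7706.

d(x, mu) = √(0.5938) ≈ 0.7706


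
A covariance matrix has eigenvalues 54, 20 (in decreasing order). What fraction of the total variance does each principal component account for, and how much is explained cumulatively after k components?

Step 1 — total variance = trace(Sigma) = Σ λ_i = 54 + 20 = 74.

Step 2 — fraction explained by component i = λ_i / Σ λ:
  PC1: 54/74 = 0.7297
  PC2: 20/74 = 0.2703

Step 3 — cumulative fraction after k components = (λ_1 + ... + λ_k) / Σ λ:
  k = 1: 54/74 = 0.7297
  k = 2: (54 + 20)/74 = 74/74 = 1

Summary (fraction, with percent):

explained: PC1 0.7297 (72.97%), PC2 0.2703 (27.03%);  cumulative: 0.7297, 1


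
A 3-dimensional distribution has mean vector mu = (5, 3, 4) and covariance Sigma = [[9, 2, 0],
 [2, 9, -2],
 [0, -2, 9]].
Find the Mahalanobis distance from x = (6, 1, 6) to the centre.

Step 1 — centre the observation: (x - mu) = (1, -2, 2).

Step 2 — invert Sigma (cofactor / det for 3×3, or solve directly):
  Sigma^{-1} = [[0.1172, -0.0274, -0.0061],
 [-0.0274, 0.1233, 0.0274],
 [-0.0061, 0.0274, 0.1172]].

Step 3 — form the quadratic (x - mu)^T · Sigma^{-1} · (x - mu):
  Sigma^{-1} · (x - mu) = (0.1598, -0.2192, 0.1735).
  (x - mu)^T · [Sigma^{-1} · (x - mu)] = (1)·(0.1598) + (-2)·(-0.2192) + (2)·(0.1735) = 0.9452.

Step 4 — take square root: d = √(0.9452) ≈ 0.9722.

d(x, mu) = √(0.9452) ≈ 0.9722


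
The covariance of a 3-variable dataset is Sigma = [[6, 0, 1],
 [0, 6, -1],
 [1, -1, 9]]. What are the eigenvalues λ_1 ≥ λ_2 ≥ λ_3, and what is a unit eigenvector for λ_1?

Step 1 — characteristic polynomial p(λ) = det(λI - Sigma) = λ³ - tr·λ² + c_1·λ - det, where tr = trace, c_1 = sum of the principal 2×2 minors, det = det(Sigma):
  tr = 6 + 6 + 9 = 21,
  c_1 = (6·6 - (0)²) + (6·9 - (1)²) + (6·9 - (-1)²) = 36 + 53 + 53 = 142,
  det = 6·(6·9 - (-1)²) - (0)·((0)·9 - (-1)·(1)) + (1)·((0)·(-1) - 6·(1)) = 6·(53) - (0)·(1) + (1)·(-6) = 312.
  So p(λ) = λ³ - 21λ² + 142λ - 312.
Step 2 — look for an integer root (rational root theorem: any rational root is an integer divisor of 312). Testing λ = 6:
  p(6) = 216 - 756 + 852 - 312 = 0  ✓
  Dividing out (λ - 6): p(λ) = (λ - 6)(λ² - 15λ + 52).
Step 3 — remaining eigenvalues from the quadratic λ² - 15λ + 52 = 0:
  Δ = 15² - 4·52 = 225 - 208 = 17,  λ = (15 ± √17)/2 = (15 ± 4.1231)/2 ≈ 9.5616 or 5.4384.
  Sorted: λ_1 = 9.5616,  λ_2 = 6,  λ_3 = 5.4384  (check: sum = 21 = tr ✓).

Step 4 — unit eigenvector for λ_1 ≈ 9.5616: v spans the null space of (Sigma - λ_1 I), whose rows are
  r_1 = (-3.5616, 0, 1),  r_2 = (0, -3.5616, -1),  r_3 = (1, -1, -0.5616).
  v is orthogonal to every row, so take v ∝ r_1 × r_2 = ((0)·(-1) - (1)·(-3.5616), (1)·(0) - (-3.5616)·(-1), (-3.5616)·(-3.5616) - (0)·(0)) ≈ (3.5616, -3.5616, 12.6847).
  Let u = (3.5616, -3.5616, 12.6847).
  ||u|| = √((3.5616)² + (-3.5616)² + (12.6847)²) = √(186.2699) ≈ 13.6481,  v_1 = u/||u|| ≈ (0.261, -0.261, 0.9294) (||v_1|| = 1).

λ_1 = 9.5616,  λ_2 = 6,  λ_3 = 5.4384;  v_1 ≈ (0.261, -0.261, 0.9294)


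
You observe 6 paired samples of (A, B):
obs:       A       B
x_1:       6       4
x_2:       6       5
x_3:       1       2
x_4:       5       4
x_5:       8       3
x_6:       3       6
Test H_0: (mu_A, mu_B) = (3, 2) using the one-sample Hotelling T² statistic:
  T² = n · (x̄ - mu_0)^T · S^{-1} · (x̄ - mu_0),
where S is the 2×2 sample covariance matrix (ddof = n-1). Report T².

Step 1 — sample mean vector:
  mean(A) = (6 + 6 + 1 + 5 + 8 + 3) / 6 = 29/6 = 4.8333
  mean(B) = (4 + 5 + 2 + 4 + 3 + 6) / 6 = 24/6 = 4
  x̄ = (4.8333, 4),  deviation x̄ - mu_0 = (4.8333, 4) - (3, 2) = (1.8333, 2).

Step 2 — sample covariance matrix, S[i,j] = (1/(n-1)) · Σ_k (x_{k,i} - mean_i) · (x_{k,j} - mean_j), divisor n-1 = 5:
  S[A,A] = ((1.1667)·(1.1667) + (1.1667)·(1.1667) + (-3.8333)·(-3.8333) + (0.1667)·(0.1667) + (3.1667)·(3.1667) + (-1.8333)·(-1.8333)) / 5 = 30.8333/5 = 6.1667
  S[A,B] = ((1.1667)·(0) + (1.1667)·(1) + (-3.8333)·(-2) + (0.1667)·(0) + (3.1667)·(-1) + (-1.8333)·(2)) / 5 = 2/5 = 0.4
  S[B,B] = ((0)·(0) + (1)·(1) + (-2)·(-2) + (0)·(0) + (-1)·(-1) + (2)·(2)) / 5 = 10/5 = 2
  S = [[6.1667, 0.4],
 [0.4, 2]].

Step 3 — invert S. det(S) = 6.1667·2 - (0.4)² = 12.1733.
  S^{-1} = (1/det) · [[d, -b], [-b, a]] = [[0.1643, -0.0329],
 [-0.0329, 0.5066]].

Step 4 — quadratic form (x̄ - mu_0)^T · S^{-1} · (x̄ - mu_0):
  S^{-1} · (x̄ - mu_0) = (0.2355, 0.9529),
  (x̄ - mu_0)^T · [...] = (1.8333)·(0.2355) + (2)·(0.9529) = 2.3375.

Step 5 — scale by n: T² = 6 · 2.3375 = 14.0252.

T² ≈ 14.0252


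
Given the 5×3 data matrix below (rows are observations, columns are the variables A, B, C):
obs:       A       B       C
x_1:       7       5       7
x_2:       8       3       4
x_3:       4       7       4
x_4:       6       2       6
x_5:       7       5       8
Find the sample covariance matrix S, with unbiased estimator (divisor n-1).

Step 1 — column means:
  mean(A) = (7 + 8 + 4 + 6 + 7) / 5 = 32/5 = 6.4
  mean(B) = (5 + 3 + 7 + 2 + 5) / 5 = 22/5 = 4.4
  mean(C) = (7 + 4 + 4 + 6 + 8) / 5 = 29/5 = 5.8

Step 2 — sample covariance S[i,j] = (1/(n-1)) · Σ_k (x_{k,i} - mean_i) · (x_{k,j} - mean_j), with n-1 = 4.
  S[A,A] = ((0.6)·(0.6) + (1.6)·(1.6) + (-2.4)·(-2.4) + (-0.4)·(-0.4) + (0.6)·(0.6)) / 4 = 9.2/4 = 2.3
  S[A,B] = ((0.6)·(0.6) + (1.6)·(-1.4) + (-2.4)·(2.6) + (-0.4)·(-2.4) + (0.6)·(0.6)) / 4 = -6.8/4 = -1.7
  S[A,C] = ((0.6)·(1.2) + (1.6)·(-1.8) + (-2.4)·(-1.8) + (-0.4)·(0.2) + (0.6)·(2.2)) / 4 = 3.4/4 = 0.85
  S[B,B] = ((0.6)·(0.6) + (-1.4)·(-1.4) + (2.6)·(2.6) + (-2.4)·(-2.4) + (0.6)·(0.6)) / 4 = 15.2/4 = 3.8
  S[B,C] = ((0.6)·(1.2) + (-1.4)·(-1.8) + (2.6)·(-1.8) + (-2.4)·(0.2) + (0.6)·(2.2)) / 4 = -0.6/4 = -0.15
  S[C,C] = ((1.2)·(1.2) + (-1.8)·(-1.8) + (-1.8)·(-1.8) + (0.2)·(0.2) + (2.2)·(2.2)) / 4 = 12.8/4 = 3.2

S is symmetric (S[j,i] = S[i,j]). Assembling:

S = [[2.3, -1.7, 0.85],
 [-1.7, 3.8, -0.15],
 [0.85, -0.15, 3.2]]


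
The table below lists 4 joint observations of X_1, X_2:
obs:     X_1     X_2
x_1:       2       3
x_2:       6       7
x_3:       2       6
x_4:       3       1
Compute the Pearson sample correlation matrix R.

Step 1 — column means:
  mean(X_1) = (2 + 6 + 2 + 3) / 4 = 13/4 = 3.25
  mean(X_2) = (3 + 7 + 6 + 1) / 4 = 17/4 = 4.25

Step 2 — sample variances and covariances s[i,j] = (1/(n-1)) · Σ_k (x_{k,i} - mean_i) · (x_{k,j} - mean_j), with n-1 = 3:
  s[X_1,X_1] = ((-1.25)·(-1.25) + (2.75)·(2.75) + (-1.25)·(-1.25) + (-0.25)·(-0.25)) / 3 = 10.75/3 = 3.5833
  s[X_1,X_2] = ((-1.25)·(-1.25) + (2.75)·(2.75) + (-1.25)·(1.75) + (-0.25)·(-3.25)) / 3 = 7.75/3 = 2.5833
  s[X_2,X_2] = ((-1.25)·(-1.25) + (2.75)·(2.75) + (1.75)·(1.75) + (-3.25)·(-3.25)) / 3 = 22.75/3 = 7.5833
  Sample standard deviations s_i = √(s[i,i]):
  s(X_1) = √(3.5833) = 1.893
  s(X_2) = √(7.5833) = 2.7538

Step 3 — r_{ij} = s_{ij} / (s_i · s_j):
  r[X_1,X_1] = 1 (diagonal).
  r[X_1,X_2] = 2.5833 / (1.893 · 2.7538) = 2.5833 / 5.2128 = 0.4956
  r[X_2,X_2] = 1 (diagonal).

R is symmetric with unit diagonal. Assembling:

R = [[1, 0.4956],
 [0.4956, 1]]


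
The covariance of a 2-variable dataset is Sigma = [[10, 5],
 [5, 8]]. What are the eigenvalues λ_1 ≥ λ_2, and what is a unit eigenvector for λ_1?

Step 1 — characteristic polynomial of 2×2 Sigma:
  det(Sigma - λI) = λ² - trace · λ + det = 0.
  trace = 10 + 8 = 18, det = 10·8 - (5)² = 55.
Step 2 — discriminant:
  Δ = trace² - 4·det = 324 - 220 = 104.
Step 3 — eigenvalues:
  λ = (trace ± √Δ)/2 = (18 ± 10.198)/2,
  λ_1 = 14.099,  λ_2 = 3.901.

Step 4 — unit eigenvector for λ_1: solve (Sigma - λ_1 I)v = 0. First row:
  (10 - 14.099)·v_x + (5)·v_y = 0, i.e. (-4.099)·v_x + (5)·v_y = 0,
  so v ∝ (b, λ_1 - a) = (5, 4.099) = u.
  ||u|| = √((5)² + (4.099)²) = √(41.802) ≈ 6.4654,
  v_1 = u/||u|| ≈ (0.7733, 0.634) (||v_1|| = 1).

λ_1 = 14.099,  λ_2 = 3.901;  v_1 ≈ (0.7733, 0.634)


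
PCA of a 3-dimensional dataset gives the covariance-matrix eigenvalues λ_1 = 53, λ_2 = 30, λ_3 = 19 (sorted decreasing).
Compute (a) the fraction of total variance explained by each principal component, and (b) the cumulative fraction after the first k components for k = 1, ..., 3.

Step 1 — total variance = trace(Sigma) = Σ λ_i = 53 + 30 + 19 = 102.

Step 2 — fraction explained by component i = λ_i / Σ λ:
  PC1: 53/102 = 0.5196
  PC2: 30/102 = 0.2941
  PC3: 19/102 = 0.1863

Step 3 — cumulative fraction after k components = (λ_1 + ... + λ_k) / Σ λ:
  k = 1: 53/102 = 0.5196
  k = 2: (53 + 30)/102 = 83/102 = 0.8137
  k = 3: (53 + 30 + 19)/102 = 102/102 = 1

Summary (fraction, with percent):

explained: PC1 0.5196 (51.96%), PC2 0.2941 (29.41%), PC3 0.1863 (18.63%);  cumulative: 0.5196, 0.8137, 1


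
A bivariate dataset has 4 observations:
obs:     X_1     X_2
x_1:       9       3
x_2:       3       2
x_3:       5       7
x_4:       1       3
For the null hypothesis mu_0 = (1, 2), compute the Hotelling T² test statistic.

Step 1 — sample mean vector:
  mean(X_1) = (9 + 3 + 5 + 1) / 4 = 18/4 = 4.5
  mean(X_2) = (3 + 2 + 7 + 3) / 4 = 15/4 = 3.75
  x̄ = (4.5, 3.75),  deviation x̄ - mu_0 = (4.5, 3.75) - (1, 2) = (3.5, 1.75).

Step 2 — sample covariance matrix, S[i,j] = (1/(n-1)) · Σ_k (x_{k,i} - mean_i) · (x_{k,j} - mean_j), divisor n-1 = 3:
  S[X_1,X_1] = ((4.5)·(4.5) + (-1.5)·(-1.5) + (0.5)·(0.5) + (-3.5)·(-3.5)) / 3 = 35/3 = 11.6667
  S[X_1,X_2] = ((4.5)·(-0.75) + (-1.5)·(-1.75) + (0.5)·(3.25) + (-3.5)·(-0.75)) / 3 = 3.5/3 = 1.1667
  S[X_2,X_2] = ((-0.75)·(-0.75) + (-1.75)·(-1.75) + (3.25)·(3.25) + (-0.75)·(-0.75)) / 3 = 14.75/3 = 4.9167
  S = [[11.6667, 1.1667],
 [1.1667, 4.9167]].

Step 3 — invert S. det(S) = 11.6667·4.9167 - (1.1667)² = 56.
  S^{-1} = (1/det) · [[d, -b], [-b, a]] = [[0.0878, -0.0208],
 [-0.0208, 0.2083]].

Step 4 — quadratic form (x̄ - mu_0)^T · S^{-1} · (x̄ - mu_0):
  S^{-1} · (x̄ - mu_0) = (0.2708, 0.2917),
  (x̄ - mu_0)^T · [...] = (3.5)·(0.2708) + (1.75)·(0.2917) = 1.4583.

Step 5 — scale by n: T² = 4 · 1.4583 = 5.8333.

T² ≈ 5.8333


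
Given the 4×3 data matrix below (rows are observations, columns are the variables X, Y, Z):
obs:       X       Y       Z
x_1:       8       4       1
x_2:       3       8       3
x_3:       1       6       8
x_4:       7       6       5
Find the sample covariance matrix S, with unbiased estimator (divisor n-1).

Step 1 — column means:
  mean(X) = (8 + 3 + 1 + 7) / 4 = 19/4 = 4.75
  mean(Y) = (4 + 8 + 6 + 6) / 4 = 24/4 = 6
  mean(Z) = (1 + 3 + 8 + 5) / 4 = 17/4 = 4.25

Step 2 — sample covariance S[i,j] = (1/(n-1)) · Σ_k (x_{k,i} - mean_i) · (x_{k,j} - mean_j), with n-1 = 3.
  S[X,X] = ((3.25)·(3.25) + (-1.75)·(-1.75) + (-3.75)·(-3.75) + (2.25)·(2.25)) / 3 = 32.75/3 = 10.9167
  S[X,Y] = ((3.25)·(-2) + (-1.75)·(2) + (-3.75)·(0) + (2.25)·(0)) / 3 = -10/3 = -3.3333
  S[X,Z] = ((3.25)·(-3.25) + (-1.75)·(-1.25) + (-3.75)·(3.75) + (2.25)·(0.75)) / 3 = -20.75/3 = -6.9167
  S[Y,Y] = ((-2)·(-2) + (2)·(2) + (0)·(0) + (0)·(0)) / 3 = 8/3 = 2.6667
  S[Y,Z] = ((-2)·(-3.25) + (2)·(-1.25) + (0)·(3.75) + (0)·(0.75)) / 3 = 4/3 = 1.3333
  S[Z,Z] = ((-3.25)·(-3.25) + (-1.25)·(-1.25) + (3.75)·(3.75) + (0.75)·(0.75)) / 3 = 26.75/3 = 8.9167

S is symmetric (S[j,i] = S[i,j]). Assembling:

S = [[10.9167, -3.3333, -6.9167],
 [-3.3333, 2.6667, 1.3333],
 [-6.9167, 1.3333, 8.9167]]


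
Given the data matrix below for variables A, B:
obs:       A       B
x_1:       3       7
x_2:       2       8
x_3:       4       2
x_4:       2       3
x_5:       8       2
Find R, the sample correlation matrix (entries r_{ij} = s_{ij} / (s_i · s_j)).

Step 1 — column means:
  mean(A) = (3 + 2 + 4 + 2 + 8) / 5 = 19/5 = 3.8
  mean(B) = (7 + 8 + 2 + 3 + 2) / 5 = 22/5 = 4.4

Step 2 — sample variances and covariances s[i,j] = (1/(n-1)) · Σ_k (x_{k,i} - mean_i) · (x_{k,j} - mean_j), with n-1 = 4:
  s[A,A] = ((-0.8)·(-0.8) + (-1.8)·(-1.8) + (0.2)·(0.2) + (-1.8)·(-1.8) + (4.2)·(4.2)) / 4 = 24.8/4 = 6.2
  s[A,B] = ((-0.8)·(2.6) + (-1.8)·(3.6) + (0.2)·(-2.4) + (-1.8)·(-1.4) + (4.2)·(-2.4)) / 4 = -16.6/4 = -4.15
  s[B,B] = ((2.6)·(2.6) + (3.6)·(3.6) + (-2.4)·(-2.4) + (-1.4)·(-1.4) + (-2.4)·(-2.4)) / 4 = 33.2/4 = 8.3
  Sample standard deviations s_i = √(s[i,i]):
  s(A) = √(6.2) = 2.49
  s(B) = √(8.3) = 2.881

Step 3 — r_{ij} = s_{ij} / (s_i · s_j):
  r[A,A] = 1 (diagonal).
  r[A,B] = -4.15 / (2.49 · 2.881) = -4.15 / 7.1736 = -0.5785
  r[B,B] = 1 (diagonal).

R is symmetric with unit diagonal. Assembling:

R = [[1, -0.5785],
 [-0.5785, 1]]


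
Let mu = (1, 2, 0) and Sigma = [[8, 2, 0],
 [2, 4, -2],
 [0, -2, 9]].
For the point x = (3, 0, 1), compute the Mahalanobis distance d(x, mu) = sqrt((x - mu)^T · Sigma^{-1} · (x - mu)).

Step 1 — centre the observation: (x - mu) = (2, -2, 1).

Step 2 — invert Sigma (cofactor / det for 3×3, or solve directly):
  Sigma^{-1} = [[0.1455, -0.0818, -0.0182],
 [-0.0818, 0.3273, 0.0727],
 [-0.0182, 0.0727, 0.1273]].

Step 3 — form the quadratic (x - mu)^T · Sigma^{-1} · (x - mu):
  Sigma^{-1} · (x - mu) = (0.4364, -0.7455, -0.0545).
  (x - mu)^T · [Sigma^{-1} · (x - mu)] = (2)·(0.4364) + (-2)·(-0.7455) + (1)·(-0.0545) = 2.3091.

Step 4 — take square root: d = √(2.3091) ≈ 1.5196.

d(x, mu) = √(2.3091) ≈ 1.5196


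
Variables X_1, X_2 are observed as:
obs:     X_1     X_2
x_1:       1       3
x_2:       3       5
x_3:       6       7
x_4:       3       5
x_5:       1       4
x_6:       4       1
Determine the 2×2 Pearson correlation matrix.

Step 1 — column means:
  mean(X_1) = (1 + 3 + 6 + 3 + 1 + 4) / 6 = 18/6 = 3
  mean(X_2) = (3 + 5 + 7 + 5 + 4 + 1) / 6 = 25/6 = 4.1667

Step 2 — sample variances and covariances s[i,j] = (1/(n-1)) · Σ_k (x_{k,i} - mean_i) · (x_{k,j} - mean_j), with n-1 = 5:
  s[X_1,X_1] = ((-2)·(-2) + (0)·(0) + (3)·(3) + (0)·(0) + (-2)·(-2) + (1)·(1)) / 5 = 18/5 = 3.6
  s[X_1,X_2] = ((-2)·(-1.1667) + (0)·(0.8333) + (3)·(2.8333) + (0)·(0.8333) + (-2)·(-0.1667) + (1)·(-3.1667)) / 5 = 8/5 = 1.6
  s[X_2,X_2] = ((-1.1667)·(-1.1667) + (0.8333)·(0.8333) + (2.8333)·(2.8333) + (0.8333)·(0.8333) + (-0.1667)·(-0.1667) + (-3.1667)·(-3.1667)) / 5 = 20.8333/5 = 4.1667
  Sample standard deviations s_i = √(s[i,i]):
  s(X_1) = √(3.6) = 1.8974
  s(X_2) = √(4.1667) = 2.0412

Step 3 — r_{ij} = s_{ij} / (s_i · s_j):
  r[X_1,X_1] = 1 (diagonal).
  r[X_1,X_2] = 1.6 / (1.8974 · 2.0412) = 1.6 / 3.873 = 0.4131
  r[X_2,X_2] = 1 (diagonal).

R is symmetric with unit diagonal. Assembling:

R = [[1, 0.4131],
 [0.4131, 1]]


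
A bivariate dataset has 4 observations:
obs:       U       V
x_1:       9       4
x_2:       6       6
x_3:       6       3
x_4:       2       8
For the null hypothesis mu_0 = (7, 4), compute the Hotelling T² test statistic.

Step 1 — sample mean vector:
  mean(U) = (9 + 6 + 6 + 2) / 4 = 23/4 = 5.75
  mean(V) = (4 + 6 + 3 + 8) / 4 = 21/4 = 5.25
  x̄ = (5.75, 5.25),  deviation x̄ - mu_0 = (5.75, 5.25) - (7, 4) = (-1.25, 1.25).

Step 2 — sample covariance matrix, S[i,j] = (1/(n-1)) · Σ_k (x_{k,i} - mean_i) · (x_{k,j} - mean_j), divisor n-1 = 3:
  S[U,U] = ((3.25)·(3.25) + (0.25)·(0.25) + (0.25)·(0.25) + (-3.75)·(-3.75)) / 3 = 24.75/3 = 8.25
  S[U,V] = ((3.25)·(-1.25) + (0.25)·(0.75) + (0.25)·(-2.25) + (-3.75)·(2.75)) / 3 = -14.75/3 = -4.9167
  S[V,V] = ((-1.25)·(-1.25) + (0.75)·(0.75) + (-2.25)·(-2.25) + (2.75)·(2.75)) / 3 = 14.75/3 = 4.9167
  S = [[8.25, -4.9167],
 [-4.9167, 4.9167]].

Step 3 — invert S. det(S) = 8.25·4.9167 - (-4.9167)² = 16.3889.
  S^{-1} = (1/det) · [[d, -b], [-b, a]] = [[0.3, 0.3],
 [0.3, 0.5034]].

Step 4 — quadratic form (x̄ - mu_0)^T · S^{-1} · (x̄ - mu_0):
  S^{-1} · (x̄ - mu_0) = (0, 0.2542),
  (x̄ - mu_0)^T · [...] = (-1.25)·(0) + (1.25)·(0.2542) = 0.3178.

Step 5 — scale by n: T² = 4 · 0.3178 = 1.2712.

T² ≈ 1.2712


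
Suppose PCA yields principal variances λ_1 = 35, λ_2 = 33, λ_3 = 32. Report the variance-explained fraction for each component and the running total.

Step 1 — total variance = trace(Sigma) = Σ λ_i = 35 + 33 + 32 = 100.

Step 2 — fraction explained by component i = λ_i / Σ λ:
  PC1: 35/100 = 0.35
  PC2: 33/100 = 0.33
  PC3: 32/100 = 0.32

Step 3 — cumulative fraction after k components = (λ_1 + ... + λ_k) / Σ λ:
  k = 1: 35/100 = 0.35
  k = 2: (35 + 33)/100 = 68/100 = 0.68
  k = 3: (35 + 33 + 32)/100 = 100/100 = 1

Summary (fraction, with percent):

explained: PC1 0.35 (35%), PC2 0.33 (33%), PC3 0.32 (32%);  cumulative: 0.35, 0.68, 1
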